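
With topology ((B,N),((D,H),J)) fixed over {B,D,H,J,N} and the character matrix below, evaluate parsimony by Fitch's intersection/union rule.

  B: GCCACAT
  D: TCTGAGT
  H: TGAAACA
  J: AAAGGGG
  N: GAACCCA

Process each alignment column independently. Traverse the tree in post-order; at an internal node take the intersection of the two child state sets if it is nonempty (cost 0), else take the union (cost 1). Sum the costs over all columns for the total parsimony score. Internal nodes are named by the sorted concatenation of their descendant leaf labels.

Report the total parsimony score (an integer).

[col 0] BN: children B:{G}, N:{G} ∩→ {G}; cost 0
[col 0] DH: children D:{T}, H:{T} ∩→ {T}; cost 0
[col 0] DHJ: children DH:{T}, J:{A} ∪→ {A,T}; cost 1
[col 0] BDHJN: children BN:{G}, DHJ:{A,T} ∪→ {A,G,T}; cost 1
[col 1] BN: children B:{C}, N:{A} ∪→ {A,C}; cost 1
[col 1] DH: children D:{C}, H:{G} ∪→ {C,G}; cost 1
[col 1] DHJ: children DH:{C,G}, J:{A} ∪→ {A,C,G}; cost 1
[col 1] BDHJN: children BN:{A,C}, DHJ:{A,C,G} ∩→ {A,C}; cost 0
[col 2] BN: children B:{C}, N:{A} ∪→ {A,C}; cost 1
[col 2] DH: children D:{T}, H:{A} ∪→ {A,T}; cost 1
[col 2] DHJ: children DH:{A,T}, J:{A} ∩→ {A}; cost 0
[col 2] BDHJN: children BN:{A,C}, DHJ:{A} ∩→ {A}; cost 0
[col 3] BN: children B:{A}, N:{C} ∪→ {A,C}; cost 1
[col 3] DH: children D:{G}, H:{A} ∪→ {A,G}; cost 1
[col 3] DHJ: children DH:{A,G}, J:{G} ∩→ {G}; cost 0
[col 3] BDHJN: children BN:{A,C}, DHJ:{G} ∪→ {A,C,G}; cost 1
[col 4] BN: children B:{C}, N:{C} ∩→ {C}; cost 0
[col 4] DH: children D:{A}, H:{A} ∩→ {A}; cost 0
[col 4] DHJ: children DH:{A}, J:{G} ∪→ {A,G}; cost 1
[col 4] BDHJN: children BN:{C}, DHJ:{A,G} ∪→ {A,C,G}; cost 1
[col 5] BN: children B:{A}, N:{C} ∪→ {A,C}; cost 1
[col 5] DH: children D:{G}, H:{C} ∪→ {C,G}; cost 1
[col 5] DHJ: children DH:{C,G}, J:{G} ∩→ {G}; cost 0
[col 5] BDHJN: children BN:{A,C}, DHJ:{G} ∪→ {A,C,G}; cost 1
[col 6] BN: children B:{T}, N:{A} ∪→ {A,T}; cost 1
[col 6] DH: children D:{T}, H:{A} ∪→ {A,T}; cost 1
[col 6] DHJ: children DH:{A,T}, J:{G} ∪→ {A,G,T}; cost 1
[col 6] BDHJN: children BN:{A,T}, DHJ:{A,G,T} ∩→ {A,T}; cost 0
per-site changes: [2, 3, 2, 3, 2, 3, 3]; total = 18

18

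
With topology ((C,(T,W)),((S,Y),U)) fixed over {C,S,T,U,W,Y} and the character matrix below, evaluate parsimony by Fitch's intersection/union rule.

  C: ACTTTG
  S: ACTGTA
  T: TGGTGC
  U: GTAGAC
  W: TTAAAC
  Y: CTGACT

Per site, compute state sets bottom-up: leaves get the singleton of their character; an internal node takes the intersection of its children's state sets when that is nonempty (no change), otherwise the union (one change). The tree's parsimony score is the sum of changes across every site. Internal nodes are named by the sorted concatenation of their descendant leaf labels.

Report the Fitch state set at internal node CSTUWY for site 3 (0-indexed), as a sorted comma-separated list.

G,T

TW@0: {T} ∩ {T} = {T} (intersection, +0)
CTW@0: {A} ∪ {T} = {A,T} (union, +1)
SY@0: {A} ∪ {C} = {A,C} (union, +1)
SUY@0: {A,C} ∪ {G} = {A,C,G} (union, +1)
CSTUWY@0: {A,T} ∩ {A,C,G} = {A} (intersection, +0)
TW@1: {G} ∪ {T} = {G,T} (union, +1)
CTW@1: {C} ∪ {G,T} = {C,G,T} (union, +1)
SY@1: {C} ∪ {T} = {C,T} (union, +1)
SUY@1: {C,T} ∩ {T} = {T} (intersection, +0)
CSTUWY@1: {C,G,T} ∩ {T} = {T} (intersection, +0)
TW@2: {G} ∪ {A} = {A,G} (union, +1)
CTW@2: {T} ∪ {A,G} = {A,G,T} (union, +1)
SY@2: {T} ∪ {G} = {G,T} (union, +1)
SUY@2: {G,T} ∪ {A} = {A,G,T} (union, +1)
CSTUWY@2: {A,G,T} ∩ {A,G,T} = {A,G,T} (intersection, +0)
TW@3: {T} ∪ {A} = {A,T} (union, +1)
CTW@3: {T} ∩ {A,T} = {T} (intersection, +0)
SY@3: {G} ∪ {A} = {A,G} (union, +1)
SUY@3: {A,G} ∩ {G} = {G} (intersection, +0)
CSTUWY@3: {T} ∪ {G} = {G,T} (union, +1)
TW@4: {G} ∪ {A} = {A,G} (union, +1)
CTW@4: {T} ∪ {A,G} = {A,G,T} (union, +1)
SY@4: {T} ∪ {C} = {C,T} (union, +1)
SUY@4: {C,T} ∪ {A} = {A,C,T} (union, +1)
CSTUWY@4: {A,G,T} ∩ {A,C,T} = {A,T} (intersection, +0)
TW@5: {C} ∩ {C} = {C} (intersection, +0)
CTW@5: {G} ∪ {C} = {C,G} (union, +1)
SY@5: {A} ∪ {T} = {A,T} (union, +1)
SUY@5: {A,T} ∪ {C} = {A,C,T} (union, +1)
CSTUWY@5: {C,G} ∩ {A,C,T} = {C} (intersection, +0)
per-site changes: [3, 3, 4, 3, 4, 3]; total = 20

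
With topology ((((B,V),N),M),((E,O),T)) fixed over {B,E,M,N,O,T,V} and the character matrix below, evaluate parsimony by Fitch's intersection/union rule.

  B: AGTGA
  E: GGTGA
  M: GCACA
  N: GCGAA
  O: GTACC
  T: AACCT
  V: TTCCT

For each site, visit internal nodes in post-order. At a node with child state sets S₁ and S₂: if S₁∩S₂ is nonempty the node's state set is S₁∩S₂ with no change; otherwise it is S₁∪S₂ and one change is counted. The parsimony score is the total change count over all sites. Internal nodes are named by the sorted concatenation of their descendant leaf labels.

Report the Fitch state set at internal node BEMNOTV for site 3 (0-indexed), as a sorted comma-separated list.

C

BV@0: {A} ∪ {T} = {A,T} (union, +1)
BNV@0: {A,T} ∪ {G} = {A,G,T} (union, +1)
BMNV@0: {A,G,T} ∩ {G} = {G} (intersection, +0)
EO@0: {G} ∩ {G} = {G} (intersection, +0)
EOT@0: {G} ∪ {A} = {A,G} (union, +1)
BEMNOTV@0: {G} ∩ {A,G} = {G} (intersection, +0)
BV@1: {G} ∪ {T} = {G,T} (union, +1)
BNV@1: {G,T} ∪ {C} = {C,G,T} (union, +1)
BMNV@1: {C,G,T} ∩ {C} = {C} (intersection, +0)
EO@1: {G} ∪ {T} = {G,T} (union, +1)
EOT@1: {G,T} ∪ {A} = {A,G,T} (union, +1)
BEMNOTV@1: {C} ∪ {A,G,T} = {A,C,G,T} (union, +1)
BV@2: {T} ∪ {C} = {C,T} (union, +1)
BNV@2: {C,T} ∪ {G} = {C,G,T} (union, +1)
BMNV@2: {C,G,T} ∪ {A} = {A,C,G,T} (union, +1)
EO@2: {T} ∪ {A} = {A,T} (union, +1)
EOT@2: {A,T} ∪ {C} = {A,C,T} (union, +1)
BEMNOTV@2: {A,C,G,T} ∩ {A,C,T} = {A,C,T} (intersection, +0)
BV@3: {G} ∪ {C} = {C,G} (union, +1)
BNV@3: {C,G} ∪ {A} = {A,C,G} (union, +1)
BMNV@3: {A,C,G} ∩ {C} = {C} (intersection, +0)
EO@3: {G} ∪ {C} = {C,G} (union, +1)
EOT@3: {C,G} ∩ {C} = {C} (intersection, +0)
BEMNOTV@3: {C} ∩ {C} = {C} (intersection, +0)
BV@4: {A} ∪ {T} = {A,T} (union, +1)
BNV@4: {A,T} ∩ {A} = {A} (intersection, +0)
BMNV@4: {A} ∩ {A} = {A} (intersection, +0)
EO@4: {A} ∪ {C} = {A,C} (union, +1)
EOT@4: {A,C} ∪ {T} = {A,C,T} (union, +1)
BEMNOTV@4: {A} ∩ {A,C,T} = {A} (intersection, +0)
per-site changes: [3, 5, 5, 3, 3]; total = 19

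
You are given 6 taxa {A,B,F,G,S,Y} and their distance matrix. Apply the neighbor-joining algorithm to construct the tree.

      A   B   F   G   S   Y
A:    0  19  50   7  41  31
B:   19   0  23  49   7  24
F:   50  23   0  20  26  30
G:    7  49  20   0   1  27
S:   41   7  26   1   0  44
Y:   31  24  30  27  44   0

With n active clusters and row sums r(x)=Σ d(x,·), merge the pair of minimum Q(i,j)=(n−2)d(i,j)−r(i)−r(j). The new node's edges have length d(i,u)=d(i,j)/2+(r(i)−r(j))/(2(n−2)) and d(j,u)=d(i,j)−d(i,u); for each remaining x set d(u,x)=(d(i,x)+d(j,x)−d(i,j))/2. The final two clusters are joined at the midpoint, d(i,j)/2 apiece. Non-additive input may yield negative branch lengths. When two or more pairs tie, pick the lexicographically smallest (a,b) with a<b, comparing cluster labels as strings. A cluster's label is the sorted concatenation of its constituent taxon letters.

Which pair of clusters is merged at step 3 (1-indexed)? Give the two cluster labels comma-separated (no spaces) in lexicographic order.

AG,Y

iteration 1: select A,G (d=7, Q=-224); attach at lengths (9, -2); label the merged cluster AG
  updated: d(AG,B)=61/2, d(AG,F)=63/2, d(AG,S)=35/2, d(AG,Y)=51/2
iteration 2: select B,S (d=7, Q=-158); attach at lengths (11/6, 31/6); label the merged cluster BS
  updated: d(AG,BS)=41/2, d(BS,F)=21, d(BS,Y)=61/2
iteration 3: select AG,Y (d=51/2, Q=-225/2); attach at lengths (85/8, 119/8); label the merged cluster AGY
  updated: d(AGY,BS)=51/4, d(AGY,F)=18
iteration 4: select AGY,BS (d=51/4, Q=-207/4); attach at lengths (39/8, 63/8); label the merged cluster ABGSY
  updated: d(ABGSY,F)=105/8
iteration 5: select ABGSY,F (d=105/8); attach at lengths (105/16, 105/16); label the merged cluster ABFGSY
final tree: ((((A:9,G:-2):85/8,Y:119/8):39/8,(B:11/6,S:31/6):63/8):105/16,F:105/16)
total length: 523/8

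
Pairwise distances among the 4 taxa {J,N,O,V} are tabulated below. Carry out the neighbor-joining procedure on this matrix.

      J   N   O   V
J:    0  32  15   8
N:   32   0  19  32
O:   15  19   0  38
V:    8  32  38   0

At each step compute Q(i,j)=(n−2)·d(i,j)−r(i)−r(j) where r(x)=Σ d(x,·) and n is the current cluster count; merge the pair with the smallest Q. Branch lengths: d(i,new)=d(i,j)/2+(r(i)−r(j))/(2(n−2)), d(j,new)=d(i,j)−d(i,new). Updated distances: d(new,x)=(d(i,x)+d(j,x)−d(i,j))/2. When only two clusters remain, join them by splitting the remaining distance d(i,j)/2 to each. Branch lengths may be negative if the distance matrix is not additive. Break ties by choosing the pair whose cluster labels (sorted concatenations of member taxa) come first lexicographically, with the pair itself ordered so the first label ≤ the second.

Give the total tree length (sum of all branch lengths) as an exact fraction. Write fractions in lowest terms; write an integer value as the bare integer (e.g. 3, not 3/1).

171/4

1. join J+V (d=8, Q=-117) ⇒ JV; edges |J|=-7/4, |V|=39/4
  updated: d(JV,N)=28, d(JV,O)=45/2
2. join JV+N (d=28, Q=-139/2) ⇒ JNV; edges |JV|=63/4, |N|=49/4
  updated: d(JNV,O)=27/4
3. join JNV+O (d=27/4) ⇒ JNOV; edges |JNV|=27/8, |O|=27/8
final tree: (((J:-7/4,V:39/4):63/4,N:49/4):27/8,O:27/8)
total length: 171/4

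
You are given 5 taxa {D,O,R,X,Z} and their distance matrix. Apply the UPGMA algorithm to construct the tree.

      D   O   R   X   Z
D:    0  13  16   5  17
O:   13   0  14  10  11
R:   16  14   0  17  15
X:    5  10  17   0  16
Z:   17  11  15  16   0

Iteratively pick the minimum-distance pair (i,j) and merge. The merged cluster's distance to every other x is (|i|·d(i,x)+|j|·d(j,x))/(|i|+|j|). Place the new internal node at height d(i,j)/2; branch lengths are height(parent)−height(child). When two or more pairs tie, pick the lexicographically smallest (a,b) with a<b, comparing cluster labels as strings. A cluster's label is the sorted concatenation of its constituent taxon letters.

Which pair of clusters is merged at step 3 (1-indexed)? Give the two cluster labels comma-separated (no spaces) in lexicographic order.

DX,OZ

1. join D+X (d=5) ⇒ DX; edges |D|=5/2, |X|=5/2
  updated: d(DX,O)=23/2, d(DX,R)=33/2, d(DX,Z)=33/2
2. join O+Z (d=11) ⇒ OZ; edges |O|=11/2, |Z|=11/2
  updated: d(DX,OZ)=14, d(OZ,R)=29/2
3. join DX+OZ (d=14) ⇒ DOXZ; edges |DX|=9/2, |OZ|=3/2
  updated: d(DOXZ,R)=31/2
4. join DOXZ+R (d=31/2) ⇒ DORXZ; edges |DOXZ|=3/4, |R|=31/4
final tree: (((D:5/2,X:5/2):9/2,(O:11/2,Z:11/2):3/2):3/4,R:31/4)
total length: 61/2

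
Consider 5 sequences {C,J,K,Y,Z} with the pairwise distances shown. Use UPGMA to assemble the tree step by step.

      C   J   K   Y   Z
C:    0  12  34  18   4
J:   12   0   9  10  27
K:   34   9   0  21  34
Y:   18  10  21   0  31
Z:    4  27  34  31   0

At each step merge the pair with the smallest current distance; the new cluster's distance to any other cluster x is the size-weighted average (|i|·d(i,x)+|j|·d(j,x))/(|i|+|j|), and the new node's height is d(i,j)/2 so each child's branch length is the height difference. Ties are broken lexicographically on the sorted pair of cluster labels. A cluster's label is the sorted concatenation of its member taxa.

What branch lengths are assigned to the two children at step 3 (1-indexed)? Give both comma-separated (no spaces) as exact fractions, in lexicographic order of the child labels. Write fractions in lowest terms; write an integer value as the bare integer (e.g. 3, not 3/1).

iteration 1: select C,Z (d=4); attach at lengths (2, 2); label the merged cluster CZ
  updated: d(CZ,J)=39/2, d(CZ,K)=34, d(CZ,Y)=49/2
iteration 2: select J,K (d=9); attach at lengths (9/2, 9/2); label the merged cluster JK
  updated: d(CZ,JK)=107/4, d(JK,Y)=31/2
iteration 3: select JK,Y (d=31/2); attach at lengths (13/4, 31/4); label the merged cluster JKY
  updated: d(CZ,JKY)=26
iteration 4: select CZ,JKY (d=26); attach at lengths (11, 21/4); label the merged cluster CJKYZ
final tree: ((C:2,Z:2):11,((J:9/2,K:9/2):13/4,Y:31/4):21/4)
total length: 161/4

13/4,31/4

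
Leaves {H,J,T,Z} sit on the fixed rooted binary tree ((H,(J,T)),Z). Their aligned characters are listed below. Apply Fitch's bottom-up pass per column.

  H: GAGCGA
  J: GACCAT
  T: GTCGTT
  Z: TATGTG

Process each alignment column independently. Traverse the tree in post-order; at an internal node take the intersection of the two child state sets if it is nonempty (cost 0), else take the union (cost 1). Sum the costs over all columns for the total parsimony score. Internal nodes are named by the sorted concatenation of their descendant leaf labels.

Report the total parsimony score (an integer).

10

site 0, node JT: J={G} ∩ T={G} → {G} (+0)
site 0, node HJT: H={G} ∩ JT={G} → {G} (+0)
site 0, node HJTZ: HJT={G} ∪ Z={T} → {G,T} (+1)
site 1, node JT: J={A} ∪ T={T} → {A,T} (+1)
site 1, node HJT: H={A} ∩ JT={A,T} → {A} (+0)
site 1, node HJTZ: HJT={A} ∩ Z={A} → {A} (+0)
site 2, node JT: J={C} ∩ T={C} → {C} (+0)
site 2, node HJT: H={G} ∪ JT={C} → {C,G} (+1)
site 2, node HJTZ: HJT={C,G} ∪ Z={T} → {C,G,T} (+1)
site 3, node JT: J={C} ∪ T={G} → {C,G} (+1)
site 3, node HJT: H={C} ∩ JT={C,G} → {C} (+0)
site 3, node HJTZ: HJT={C} ∪ Z={G} → {C,G} (+1)
site 4, node JT: J={A} ∪ T={T} → {A,T} (+1)
site 4, node HJT: H={G} ∪ JT={A,T} → {A,G,T} (+1)
site 4, node HJTZ: HJT={A,G,T} ∩ Z={T} → {T} (+0)
site 5, node JT: J={T} ∩ T={T} → {T} (+0)
site 5, node HJT: H={A} ∪ JT={T} → {A,T} (+1)
site 5, node HJTZ: HJT={A,T} ∪ Z={G} → {A,G,T} (+1)
per-site changes: [1, 1, 2, 2, 2, 2]; total = 10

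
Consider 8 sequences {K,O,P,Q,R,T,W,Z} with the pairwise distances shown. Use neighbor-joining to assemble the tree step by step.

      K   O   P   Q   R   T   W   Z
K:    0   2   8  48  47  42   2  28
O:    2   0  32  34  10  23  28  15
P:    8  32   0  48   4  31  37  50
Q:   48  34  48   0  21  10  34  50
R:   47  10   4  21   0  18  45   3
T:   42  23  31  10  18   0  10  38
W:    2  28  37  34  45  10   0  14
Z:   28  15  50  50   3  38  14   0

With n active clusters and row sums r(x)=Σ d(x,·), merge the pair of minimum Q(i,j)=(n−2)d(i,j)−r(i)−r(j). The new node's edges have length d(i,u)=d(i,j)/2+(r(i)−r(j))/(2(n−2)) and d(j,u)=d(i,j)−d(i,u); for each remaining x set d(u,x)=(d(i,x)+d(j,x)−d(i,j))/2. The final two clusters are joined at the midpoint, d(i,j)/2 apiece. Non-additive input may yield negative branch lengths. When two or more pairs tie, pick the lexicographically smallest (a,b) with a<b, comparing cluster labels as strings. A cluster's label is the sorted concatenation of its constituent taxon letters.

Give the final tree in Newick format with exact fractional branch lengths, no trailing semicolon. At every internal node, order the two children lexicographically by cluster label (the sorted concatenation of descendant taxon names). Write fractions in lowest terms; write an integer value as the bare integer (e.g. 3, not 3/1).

1. join Q+T (d=10, Q=-357) ⇒ QT; edges |Q|=133/12, |T|=-13/12
  updated: d(K,QT)=40, d(O,QT)=47/2, d(P,QT)=69/2, d(QT,R)=29/2, d(QT,W)=17, d(QT,Z)=39
2. join P+R (d=4, Q=-269) ⇒ PR; edges |P|=31/5, |R|=-11/5
  updated: d(K,PR)=51/2, d(O,PR)=19, d(PR,QT)=45/2, d(PR,W)=39, d(PR,Z)=49/2
3. join K+W (d=2, Q=-379/2) ⇒ KW; edges |K|=11/16, |W|=21/16
  updated: d(KW,O)=14, d(KW,PR)=125/4, d(KW,QT)=55/2, d(KW,Z)=20
4. join PR+QT (d=45/2, Q=-569/4) ⇒ PQRT; edges |PR|=209/24, |QT|=331/24
  updated: d(KW,PQRT)=145/8, d(O,PQRT)=10, d(PQRT,Z)=41/2
5. join KW+Z (d=20, Q=-541/8) ⇒ KWZ; edges |KW|=293/32, |Z|=347/32
  updated: d(KWZ,O)=9/2, d(KWZ,PQRT)=149/16
6. join KWZ+O (d=9/2, Q=-381/16) ⇒ KOWZ; edges |KWZ|=61/32, |O|=83/32
  updated: d(KOWZ,PQRT)=237/32
7. join KOWZ+PQRT (d=237/32) ⇒ KOPQRTWZ; edges |KOWZ|=237/64, |PQRT|=237/64
final tree: ((((K:11/16,W:21/16):293/32,Z:347/32):61/32,O:83/32):237/64,((P:31/5,R:-11/5):209/24,(Q:133/12,T:-13/12):331/24):237/64)
total length: 2253/32

((((K:11/16,W:21/16):293/32,Z:347/32):61/32,O:83/32):237/64,((P:31/5,R:-11/5):209/24,(Q:133/12,T:-13/12):331/24):237/64)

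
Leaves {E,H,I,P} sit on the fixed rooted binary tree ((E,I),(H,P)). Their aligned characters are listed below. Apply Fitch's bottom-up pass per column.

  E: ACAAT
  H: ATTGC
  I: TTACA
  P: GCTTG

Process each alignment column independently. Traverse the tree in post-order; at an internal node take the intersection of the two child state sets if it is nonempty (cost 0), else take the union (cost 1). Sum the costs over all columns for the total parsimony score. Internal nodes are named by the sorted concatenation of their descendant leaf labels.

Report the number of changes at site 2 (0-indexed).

1

[col 0] EI: children E:{A}, I:{T} ∪→ {A,T}; cost 1
[col 0] HP: children H:{A}, P:{G} ∪→ {A,G}; cost 1
[col 0] EHIP: children EI:{A,T}, HP:{A,G} ∩→ {A}; cost 0
[col 1] EI: children E:{C}, I:{T} ∪→ {C,T}; cost 1
[col 1] HP: children H:{T}, P:{C} ∪→ {C,T}; cost 1
[col 1] EHIP: children EI:{C,T}, HP:{C,T} ∩→ {C,T}; cost 0
[col 2] EI: children E:{A}, I:{A} ∩→ {A}; cost 0
[col 2] HP: children H:{T}, P:{T} ∩→ {T}; cost 0
[col 2] EHIP: children EI:{A}, HP:{T} ∪→ {A,T}; cost 1
[col 3] EI: children E:{A}, I:{C} ∪→ {A,C}; cost 1
[col 3] HP: children H:{G}, P:{T} ∪→ {G,T}; cost 1
[col 3] EHIP: children EI:{A,C}, HP:{G,T} ∪→ {A,C,G,T}; cost 1
[col 4] EI: children E:{T}, I:{A} ∪→ {A,T}; cost 1
[col 4] HP: children H:{C}, P:{G} ∪→ {C,G}; cost 1
[col 4] EHIP: children EI:{A,T}, HP:{C,G} ∪→ {A,C,G,T}; cost 1
per-site changes: [2, 2, 1, 3, 3]; total = 11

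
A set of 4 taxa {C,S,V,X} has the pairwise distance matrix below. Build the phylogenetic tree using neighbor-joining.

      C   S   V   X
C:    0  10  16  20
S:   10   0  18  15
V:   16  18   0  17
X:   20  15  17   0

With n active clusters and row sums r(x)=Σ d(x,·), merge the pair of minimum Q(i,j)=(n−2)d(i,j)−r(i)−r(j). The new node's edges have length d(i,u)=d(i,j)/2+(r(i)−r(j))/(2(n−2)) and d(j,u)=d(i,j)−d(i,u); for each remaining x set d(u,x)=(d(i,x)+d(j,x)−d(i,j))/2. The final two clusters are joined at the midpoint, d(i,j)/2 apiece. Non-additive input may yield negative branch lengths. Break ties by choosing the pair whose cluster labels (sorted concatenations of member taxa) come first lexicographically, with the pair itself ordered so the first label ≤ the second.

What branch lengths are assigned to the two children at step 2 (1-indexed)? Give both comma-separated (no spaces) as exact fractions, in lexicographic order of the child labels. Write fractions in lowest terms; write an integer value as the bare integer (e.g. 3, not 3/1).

15/4,33/4

1. join C+S (d=10, Q=-69) ⇒ CS; edges |C|=23/4, |S|=17/4
  updated: d(CS,V)=12, d(CS,X)=25/2
2. join CS+V (d=12, Q=-83/2) ⇒ CSV; edges |CS|=15/4, |V|=33/4
  updated: d(CSV,X)=35/4
3. join CSV+X (d=35/4) ⇒ CSVX; edges |CSV|=35/8, |X|=35/8
final tree: (((C:23/4,S:17/4):15/4,V:33/4):35/8,X:35/8)
total length: 123/4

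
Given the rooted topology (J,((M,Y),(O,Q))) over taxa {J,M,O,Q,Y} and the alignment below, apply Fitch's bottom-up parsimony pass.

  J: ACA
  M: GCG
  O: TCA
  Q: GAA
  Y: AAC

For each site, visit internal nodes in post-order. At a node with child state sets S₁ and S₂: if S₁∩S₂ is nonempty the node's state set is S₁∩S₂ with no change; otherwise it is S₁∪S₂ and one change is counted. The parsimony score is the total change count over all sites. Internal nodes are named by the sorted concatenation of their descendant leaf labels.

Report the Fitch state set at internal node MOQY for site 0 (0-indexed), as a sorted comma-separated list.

G

MY@0: {G} ∪ {A} = {A,G} (union, +1)
OQ@0: {T} ∪ {G} = {G,T} (union, +1)
MOQY@0: {A,G} ∩ {G,T} = {G} (intersection, +0)
JMOQY@0: {A} ∪ {G} = {A,G} (union, +1)
MY@1: {C} ∪ {A} = {A,C} (union, +1)
OQ@1: {C} ∪ {A} = {A,C} (union, +1)
MOQY@1: {A,C} ∩ {A,C} = {A,C} (intersection, +0)
JMOQY@1: {C} ∩ {A,C} = {C} (intersection, +0)
MY@2: {G} ∪ {C} = {C,G} (union, +1)
OQ@2: {A} ∩ {A} = {A} (intersection, +0)
MOQY@2: {C,G} ∪ {A} = {A,C,G} (union, +1)
JMOQY@2: {A} ∩ {A,C,G} = {A} (intersection, +0)
per-site changes: [3, 2, 2]; total = 7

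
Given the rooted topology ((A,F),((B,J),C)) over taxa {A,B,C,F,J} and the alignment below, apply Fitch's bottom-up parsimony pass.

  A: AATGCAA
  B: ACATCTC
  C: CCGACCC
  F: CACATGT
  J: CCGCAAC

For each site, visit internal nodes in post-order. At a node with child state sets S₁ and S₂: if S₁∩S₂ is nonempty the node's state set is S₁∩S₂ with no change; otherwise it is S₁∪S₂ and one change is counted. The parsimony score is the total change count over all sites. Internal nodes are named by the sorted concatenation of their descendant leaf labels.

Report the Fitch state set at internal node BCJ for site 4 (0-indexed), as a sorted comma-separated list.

[col 0] AF: children A:{A}, F:{C} ∪→ {A,C}; cost 1
[col 0] BJ: children B:{A}, J:{C} ∪→ {A,C}; cost 1
[col 0] BCJ: children BJ:{A,C}, C:{C} ∩→ {C}; cost 0
[col 0] ABCFJ: children AF:{A,C}, BCJ:{C} ∩→ {C}; cost 0
[col 1] AF: children A:{A}, F:{A} ∩→ {A}; cost 0
[col 1] BJ: children B:{C}, J:{C} ∩→ {C}; cost 0
[col 1] BCJ: children BJ:{C}, C:{C} ∩→ {C}; cost 0
[col 1] ABCFJ: children AF:{A}, BCJ:{C} ∪→ {A,C}; cost 1
[col 2] AF: children A:{T}, F:{C} ∪→ {C,T}; cost 1
[col 2] BJ: children B:{A}, J:{G} ∪→ {A,G}; cost 1
[col 2] BCJ: children BJ:{A,G}, C:{G} ∩→ {G}; cost 0
[col 2] ABCFJ: children AF:{C,T}, BCJ:{G} ∪→ {C,G,T}; cost 1
[col 3] AF: children A:{G}, F:{A} ∪→ {A,G}; cost 1
[col 3] BJ: children B:{T}, J:{C} ∪→ {C,T}; cost 1
[col 3] BCJ: children BJ:{C,T}, C:{A} ∪→ {A,C,T}; cost 1
[col 3] ABCFJ: children AF:{A,G}, BCJ:{A,C,T} ∩→ {A}; cost 0
[col 4] AF: children A:{C}, F:{T} ∪→ {C,T}; cost 1
[col 4] BJ: children B:{C}, J:{A} ∪→ {A,C}; cost 1
[col 4] BCJ: children BJ:{A,C}, C:{C} ∩→ {C}; cost 0
[col 4] ABCFJ: children AF:{C,T}, BCJ:{C} ∩→ {C}; cost 0
[col 5] AF: children A:{A}, F:{G} ∪→ {A,G}; cost 1
[col 5] BJ: children B:{T}, J:{A} ∪→ {A,T}; cost 1
[col 5] BCJ: children BJ:{A,T}, C:{C} ∪→ {A,C,T}; cost 1
[col 5] ABCFJ: children AF:{A,G}, BCJ:{A,C,T} ∩→ {A}; cost 0
[col 6] AF: children A:{A}, F:{T} ∪→ {A,T}; cost 1
[col 6] BJ: children B:{C}, J:{C} ∩→ {C}; cost 0
[col 6] BCJ: children BJ:{C}, C:{C} ∩→ {C}; cost 0
[col 6] ABCFJ: children AF:{A,T}, BCJ:{C} ∪→ {A,C,T}; cost 1
per-site changes: [2, 1, 3, 3, 2, 3, 2]; total = 16

C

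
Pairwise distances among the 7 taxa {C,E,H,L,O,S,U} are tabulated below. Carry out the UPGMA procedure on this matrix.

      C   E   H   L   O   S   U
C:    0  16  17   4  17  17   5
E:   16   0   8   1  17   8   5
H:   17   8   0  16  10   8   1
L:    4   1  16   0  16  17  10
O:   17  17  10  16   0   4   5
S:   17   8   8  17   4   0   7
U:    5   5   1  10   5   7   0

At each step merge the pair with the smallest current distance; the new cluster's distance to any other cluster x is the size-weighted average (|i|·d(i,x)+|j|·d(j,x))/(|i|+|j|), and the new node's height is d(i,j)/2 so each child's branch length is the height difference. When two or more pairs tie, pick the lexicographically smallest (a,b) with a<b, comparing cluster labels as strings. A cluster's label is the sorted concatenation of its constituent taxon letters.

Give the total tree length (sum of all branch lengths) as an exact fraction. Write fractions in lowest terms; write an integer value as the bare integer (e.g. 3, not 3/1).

iteration 1: select E,L (d=1); attach at lengths (1/2, 1/2); label the merged cluster EL
  updated: d(C,EL)=10, d(EL,H)=12, d(EL,O)=33/2, d(EL,S)=25/2, d(EL,U)=15/2
iteration 2: select H,U (d=1); attach at lengths (1/2, 1/2); label the merged cluster HU
  updated: d(C,HU)=11, d(EL,HU)=39/4, d(HU,O)=15/2, d(HU,S)=15/2
iteration 3: select O,S (d=4); attach at lengths (2, 2); label the merged cluster OS
  updated: d(C,OS)=17, d(EL,OS)=29/2, d(HU,OS)=15/2
iteration 4: select HU,OS (d=15/2); attach at lengths (13/4, 7/4); label the merged cluster HOSU
  updated: d(C,HOSU)=14, d(EL,HOSU)=97/8
iteration 5: select C,EL (d=10); attach at lengths (5, 9/2); label the merged cluster CEL
  updated: d(CEL,HOSU)=51/4
iteration 6: select CEL,HOSU (d=51/4); attach at lengths (11/8, 21/8); label the merged cluster CEHLOSU
final tree: ((C:5,(E:1/2,L:1/2):9/2):11/8,((H:1/2,U:1/2):13/4,(O:2,S:2):7/4):21/8)
total length: 49/2

49/2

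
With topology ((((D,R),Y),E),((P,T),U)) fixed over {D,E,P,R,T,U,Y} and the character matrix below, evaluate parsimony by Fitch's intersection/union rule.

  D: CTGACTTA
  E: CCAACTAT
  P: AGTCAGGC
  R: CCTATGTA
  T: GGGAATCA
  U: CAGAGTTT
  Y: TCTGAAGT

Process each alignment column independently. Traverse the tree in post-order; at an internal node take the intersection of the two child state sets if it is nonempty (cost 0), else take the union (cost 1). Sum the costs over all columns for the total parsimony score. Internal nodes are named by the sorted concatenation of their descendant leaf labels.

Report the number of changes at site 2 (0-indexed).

4

site 0, node DR: D={C} ∩ R={C} → {C} (+0)
site 0, node DRY: DR={C} ∪ Y={T} → {C,T} (+1)
site 0, node DERY: DRY={C,T} ∩ E={C} → {C} (+0)
site 0, node PT: P={A} ∪ T={G} → {A,G} (+1)
site 0, node PTU: PT={A,G} ∪ U={C} → {A,C,G} (+1)
site 0, node DEPRTUY: DERY={C} ∩ PTU={A,C,G} → {C} (+0)
site 1, node DR: D={T} ∪ R={C} → {C,T} (+1)
site 1, node DRY: DR={C,T} ∩ Y={C} → {C} (+0)
site 1, node DERY: DRY={C} ∩ E={C} → {C} (+0)
site 1, node PT: P={G} ∩ T={G} → {G} (+0)
site 1, node PTU: PT={G} ∪ U={A} → {A,G} (+1)
site 1, node DEPRTUY: DERY={C} ∪ PTU={A,G} → {A,C,G} (+1)
site 2, node DR: D={G} ∪ R={T} → {G,T} (+1)
site 2, node DRY: DR={G,T} ∩ Y={T} → {T} (+0)
site 2, node DERY: DRY={T} ∪ E={A} → {A,T} (+1)
site 2, node PT: P={T} ∪ T={G} → {G,T} (+1)
site 2, node PTU: PT={G,T} ∩ U={G} → {G} (+0)
site 2, node DEPRTUY: DERY={A,T} ∪ PTU={G} → {A,G,T} (+1)
site 3, node DR: D={A} ∩ R={A} → {A} (+0)
site 3, node DRY: DR={A} ∪ Y={G} → {A,G} (+1)
site 3, node DERY: DRY={A,G} ∩ E={A} → {A} (+0)
site 3, node PT: P={C} ∪ T={A} → {A,C} (+1)
site 3, node PTU: PT={A,C} ∩ U={A} → {A} (+0)
site 3, node DEPRTUY: DERY={A} ∩ PTU={A} → {A} (+0)
site 4, node DR: D={C} ∪ R={T} → {C,T} (+1)
site 4, node DRY: DR={C,T} ∪ Y={A} → {A,C,T} (+1)
site 4, node DERY: DRY={A,C,T} ∩ E={C} → {C} (+0)
site 4, node PT: P={A} ∩ T={A} → {A} (+0)
site 4, node PTU: PT={A} ∪ U={G} → {A,G} (+1)
site 4, node DEPRTUY: DERY={C} ∪ PTU={A,G} → {A,C,G} (+1)
site 5, node DR: D={T} ∪ R={G} → {G,T} (+1)
site 5, node DRY: DR={G,T} ∪ Y={A} → {A,G,T} (+1)
site 5, node DERY: DRY={A,G,T} ∩ E={T} → {T} (+0)
site 5, node PT: P={G} ∪ T={T} → {G,T} (+1)
site 5, node PTU: PT={G,T} ∩ U={T} → {T} (+0)
site 5, node DEPRTUY: DERY={T} ∩ PTU={T} → {T} (+0)
site 6, node DR: D={T} ∩ R={T} → {T} (+0)
site 6, node DRY: DR={T} ∪ Y={G} → {G,T} (+1)
site 6, node DERY: DRY={G,T} ∪ E={A} → {A,G,T} (+1)
site 6, node PT: P={G} ∪ T={C} → {C,G} (+1)
site 6, node PTU: PT={C,G} ∪ U={T} → {C,G,T} (+1)
site 6, node DEPRTUY: DERY={A,G,T} ∩ PTU={C,G,T} → {G,T} (+0)
site 7, node DR: D={A} ∩ R={A} → {A} (+0)
site 7, node DRY: DR={A} ∪ Y={T} → {A,T} (+1)
site 7, node DERY: DRY={A,T} ∩ E={T} → {T} (+0)
site 7, node PT: P={C} ∪ T={A} → {A,C} (+1)
site 7, node PTU: PT={A,C} ∪ U={T} → {A,C,T} (+1)
site 7, node DEPRTUY: DERY={T} ∩ PTU={A,C,T} → {T} (+0)
per-site changes: [3, 3, 4, 2, 4, 3, 4, 3]; total = 26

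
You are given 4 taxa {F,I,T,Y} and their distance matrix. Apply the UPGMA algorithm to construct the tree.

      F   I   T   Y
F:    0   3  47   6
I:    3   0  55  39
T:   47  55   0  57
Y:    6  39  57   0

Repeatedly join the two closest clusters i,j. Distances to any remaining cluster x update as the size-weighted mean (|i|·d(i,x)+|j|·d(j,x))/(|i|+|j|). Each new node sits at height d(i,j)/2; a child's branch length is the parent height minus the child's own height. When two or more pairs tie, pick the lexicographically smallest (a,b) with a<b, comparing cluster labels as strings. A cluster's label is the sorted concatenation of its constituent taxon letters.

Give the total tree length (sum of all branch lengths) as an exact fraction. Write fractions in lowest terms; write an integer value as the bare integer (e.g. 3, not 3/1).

step 1: merge (F,I) at d=3; branch lengths F→3/2, I→3/2; new cluster FI
  updated: d(FI,T)=51, d(FI,Y)=45/2
step 2: merge (FI,Y) at d=45/2; branch lengths FI→39/4, Y→45/4; new cluster FIY
  updated: d(FIY,T)=53
step 3: merge (FIY,T) at d=53; branch lengths FIY→61/4, T→53/2; new cluster FITY
final tree: (((F:3/2,I:3/2):39/4,Y:45/4):61/4,T:53/2)
total length: 263/4

263/4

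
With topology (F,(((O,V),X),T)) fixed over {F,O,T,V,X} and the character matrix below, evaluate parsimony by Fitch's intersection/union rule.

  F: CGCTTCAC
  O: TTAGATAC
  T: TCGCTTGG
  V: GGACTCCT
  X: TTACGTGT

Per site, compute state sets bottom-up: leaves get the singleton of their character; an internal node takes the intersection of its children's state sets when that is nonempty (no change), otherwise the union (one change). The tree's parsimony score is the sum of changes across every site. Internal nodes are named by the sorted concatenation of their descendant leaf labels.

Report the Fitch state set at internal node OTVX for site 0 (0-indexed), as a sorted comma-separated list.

T

OV@0: {T} ∪ {G} = {G,T} (union, +1)
OVX@0: {G,T} ∩ {T} = {T} (intersection, +0)
OTVX@0: {T} ∩ {T} = {T} (intersection, +0)
FOTVX@0: {C} ∪ {T} = {C,T} (union, +1)
OV@1: {T} ∪ {G} = {G,T} (union, +1)
OVX@1: {G,T} ∩ {T} = {T} (intersection, +0)
OTVX@1: {T} ∪ {C} = {C,T} (union, +1)
FOTVX@1: {G} ∪ {C,T} = {C,G,T} (union, +1)
OV@2: {A} ∩ {A} = {A} (intersection, +0)
OVX@2: {A} ∩ {A} = {A} (intersection, +0)
OTVX@2: {A} ∪ {G} = {A,G} (union, +1)
FOTVX@2: {C} ∪ {A,G} = {A,C,G} (union, +1)
OV@3: {G} ∪ {C} = {C,G} (union, +1)
OVX@3: {C,G} ∩ {C} = {C} (intersection, +0)
OTVX@3: {C} ∩ {C} = {C} (intersection, +0)
FOTVX@3: {T} ∪ {C} = {C,T} (union, +1)
OV@4: {A} ∪ {T} = {A,T} (union, +1)
OVX@4: {A,T} ∪ {G} = {A,G,T} (union, +1)
OTVX@4: {A,G,T} ∩ {T} = {T} (intersection, +0)
FOTVX@4: {T} ∩ {T} = {T} (intersection, +0)
OV@5: {T} ∪ {C} = {C,T} (union, +1)
OVX@5: {C,T} ∩ {T} = {T} (intersection, +0)
OTVX@5: {T} ∩ {T} = {T} (intersection, +0)
FOTVX@5: {C} ∪ {T} = {C,T} (union, +1)
OV@6: {A} ∪ {C} = {A,C} (union, +1)
OVX@6: {A,C} ∪ {G} = {A,C,G} (union, +1)
OTVX@6: {A,C,G} ∩ {G} = {G} (intersection, +0)
FOTVX@6: {A} ∪ {G} = {A,G} (union, +1)
OV@7: {C} ∪ {T} = {C,T} (union, +1)
OVX@7: {C,T} ∩ {T} = {T} (intersection, +0)
OTVX@7: {T} ∪ {G} = {G,T} (union, +1)
FOTVX@7: {C} ∪ {G,T} = {C,G,T} (union, +1)
per-site changes: [2, 3, 2, 2, 2, 2, 3, 3]; total = 19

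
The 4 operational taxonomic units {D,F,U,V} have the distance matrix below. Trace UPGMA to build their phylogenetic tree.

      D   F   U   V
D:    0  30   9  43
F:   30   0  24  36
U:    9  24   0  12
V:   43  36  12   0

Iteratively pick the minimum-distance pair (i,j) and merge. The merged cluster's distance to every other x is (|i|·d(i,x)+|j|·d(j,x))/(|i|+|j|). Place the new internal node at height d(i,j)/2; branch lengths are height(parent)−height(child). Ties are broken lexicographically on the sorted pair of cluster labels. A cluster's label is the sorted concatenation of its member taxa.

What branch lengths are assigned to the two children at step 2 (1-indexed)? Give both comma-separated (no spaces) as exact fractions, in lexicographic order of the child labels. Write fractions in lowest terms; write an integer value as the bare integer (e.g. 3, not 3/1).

9,27/2

step 1: merge (D,U) at d=9; branch lengths D→9/2, U→9/2; new cluster DU
  updated: d(DU,F)=27, d(DU,V)=55/2
step 2: merge (DU,F) at d=27; branch lengths DU→9, F→27/2; new cluster DFU
  updated: d(DFU,V)=91/3
step 3: merge (DFU,V) at d=91/3; branch lengths DFU→5/3, V→91/6; new cluster DFUV
final tree: (((D:9/2,U:9/2):9,F:27/2):5/3,V:91/6)
total length: 145/3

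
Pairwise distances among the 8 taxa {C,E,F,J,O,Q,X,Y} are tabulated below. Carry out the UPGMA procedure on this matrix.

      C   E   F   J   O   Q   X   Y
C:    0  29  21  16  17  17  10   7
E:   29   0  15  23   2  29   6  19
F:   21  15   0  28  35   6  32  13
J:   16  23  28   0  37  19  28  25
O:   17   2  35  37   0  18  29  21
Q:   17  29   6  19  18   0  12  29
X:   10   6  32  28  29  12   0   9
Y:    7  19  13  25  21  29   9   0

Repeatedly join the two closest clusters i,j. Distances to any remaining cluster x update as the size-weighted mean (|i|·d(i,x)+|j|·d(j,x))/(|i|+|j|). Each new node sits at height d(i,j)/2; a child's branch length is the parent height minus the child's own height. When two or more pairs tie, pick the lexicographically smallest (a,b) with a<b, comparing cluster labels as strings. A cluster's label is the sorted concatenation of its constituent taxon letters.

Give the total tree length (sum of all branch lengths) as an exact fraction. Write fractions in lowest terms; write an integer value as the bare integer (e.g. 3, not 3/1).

24581/420

1. join E+O (d=2) ⇒ EO; edges |E|=1, |O|=1
  updated: d(C,EO)=23, d(EO,F)=25, d(EO,J)=30, d(EO,Q)=47/2, d(EO,X)=35/2, d(EO,Y)=20
2. join F+Q (d=6) ⇒ FQ; edges |F|=3, |Q|=3
  updated: d(C,FQ)=19, d(EO,FQ)=97/4, d(FQ,J)=47/2, d(FQ,X)=22, d(FQ,Y)=21
3. join C+Y (d=7) ⇒ CY; edges |C|=7/2, |Y|=7/2
  updated: d(CY,EO)=43/2, d(CY,FQ)=20, d(CY,J)=41/2, d(CY,X)=19/2
4. join CY+X (d=19/2) ⇒ CXY; edges |CY|=5/4, |X|=19/4
  updated: d(CXY,EO)=121/6, d(CXY,FQ)=62/3, d(CXY,J)=23
5. join CXY+EO (d=121/6) ⇒ CEOXY; edges |CXY|=16/3, |EO|=109/12
  updated: d(CEOXY,FQ)=221/10, d(CEOXY,J)=129/5
6. join CEOXY+FQ (d=221/10) ⇒ CEFOQXY; edges |CEOXY|=29/30, |FQ|=161/20
  updated: d(CEFOQXY,J)=176/7
7. join CEFOQXY+J (d=176/7) ⇒ CEFJOQXY; edges |CEFOQXY|=213/140, |J|=88/7
final tree: (((((C:7/2,Y:7/2):5/4,X:19/4):16/3,(E:1,O:1):109/12):29/30,(F:3,Q:3):161/20):213/140,J:88/7)
total length: 24581/420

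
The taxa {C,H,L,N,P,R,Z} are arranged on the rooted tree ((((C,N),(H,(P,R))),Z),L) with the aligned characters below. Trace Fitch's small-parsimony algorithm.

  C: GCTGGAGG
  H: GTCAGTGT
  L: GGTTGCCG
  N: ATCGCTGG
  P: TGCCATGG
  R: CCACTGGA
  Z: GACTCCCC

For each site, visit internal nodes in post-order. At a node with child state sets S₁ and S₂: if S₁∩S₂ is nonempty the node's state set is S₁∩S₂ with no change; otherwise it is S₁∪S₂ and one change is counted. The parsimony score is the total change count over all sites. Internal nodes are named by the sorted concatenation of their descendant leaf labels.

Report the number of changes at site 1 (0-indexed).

site 0, node CN: C={G} ∪ N={A} → {A,G} (+1)
site 0, node PR: P={T} ∪ R={C} → {C,T} (+1)
site 0, node HPR: H={G} ∪ PR={C,T} → {C,G,T} (+1)
site 0, node CHNPR: CN={A,G} ∩ HPR={C,G,T} → {G} (+0)
site 0, node CHNPRZ: CHNPR={G} ∩ Z={G} → {G} (+0)
site 0, node CHLNPRZ: CHNPRZ={G} ∩ L={G} → {G} (+0)
site 1, node CN: C={C} ∪ N={T} → {C,T} (+1)
site 1, node PR: P={G} ∪ R={C} → {C,G} (+1)
site 1, node HPR: H={T} ∪ PR={C,G} → {C,G,T} (+1)
site 1, node CHNPR: CN={C,T} ∩ HPR={C,G,T} → {C,T} (+0)
site 1, node CHNPRZ: CHNPR={C,T} ∪ Z={A} → {A,C,T} (+1)
site 1, node CHLNPRZ: CHNPRZ={A,C,T} ∪ L={G} → {A,C,G,T} (+1)
site 2, node CN: C={T} ∪ N={C} → {C,T} (+1)
site 2, node PR: P={C} ∪ R={A} → {A,C} (+1)
site 2, node HPR: H={C} ∩ PR={A,C} → {C} (+0)
site 2, node CHNPR: CN={C,T} ∩ HPR={C} → {C} (+0)
site 2, node CHNPRZ: CHNPR={C} ∩ Z={C} → {C} (+0)
site 2, node CHLNPRZ: CHNPRZ={C} ∪ L={T} → {C,T} (+1)
site 3, node CN: C={G} ∩ N={G} → {G} (+0)
site 3, node PR: P={C} ∩ R={C} → {C} (+0)
site 3, node HPR: H={A} ∪ PR={C} → {A,C} (+1)
site 3, node CHNPR: CN={G} ∪ HPR={A,C} → {A,C,G} (+1)
site 3, node CHNPRZ: CHNPR={A,C,G} ∪ Z={T} → {A,C,G,T} (+1)
site 3, node CHLNPRZ: CHNPRZ={A,C,G,T} ∩ L={T} → {T} (+0)
site 4, node CN: C={G} ∪ N={C} → {C,G} (+1)
site 4, node PR: P={A} ∪ R={T} → {A,T} (+1)
site 4, node HPR: H={G} ∪ PR={A,T} → {A,G,T} (+1)
site 4, node CHNPR: CN={C,G} ∩ HPR={A,G,T} → {G} (+0)
site 4, node CHNPRZ: CHNPR={G} ∪ Z={C} → {C,G} (+1)
site 4, node CHLNPRZ: CHNPRZ={C,G} ∩ L={G} → {G} (+0)
site 5, node CN: C={A} ∪ N={T} → {A,T} (+1)
site 5, node PR: P={T} ∪ R={G} → {G,T} (+1)
site 5, node HPR: H={T} ∩ PR={G,T} → {T} (+0)
site 5, node CHNPR: CN={A,T} ∩ HPR={T} → {T} (+0)
site 5, node CHNPRZ: CHNPR={T} ∪ Z={C} → {C,T} (+1)
site 5, node CHLNPRZ: CHNPRZ={C,T} ∩ L={C} → {C} (+0)
site 6, node CN: C={G} ∩ N={G} → {G} (+0)
site 6, node PR: P={G} ∩ R={G} → {G} (+0)
site 6, node HPR: H={G} ∩ PR={G} → {G} (+0)
site 6, node CHNPR: CN={G} ∩ HPR={G} → {G} (+0)
site 6, node CHNPRZ: CHNPR={G} ∪ Z={C} → {C,G} (+1)
site 6, node CHLNPRZ: CHNPRZ={C,G} ∩ L={C} → {C} (+0)
site 7, node CN: C={G} ∩ N={G} → {G} (+0)
site 7, node PR: P={G} ∪ R={A} → {A,G} (+1)
site 7, node HPR: H={T} ∪ PR={A,G} → {A,G,T} (+1)
site 7, node CHNPR: CN={G} ∩ HPR={A,G,T} → {G} (+0)
site 7, node CHNPRZ: CHNPR={G} ∪ Z={C} → {C,G} (+1)
site 7, node CHLNPRZ: CHNPRZ={C,G} ∩ L={G} → {G} (+0)
per-site changes: [3, 5, 3, 3, 4, 3, 1, 3]; total = 25

5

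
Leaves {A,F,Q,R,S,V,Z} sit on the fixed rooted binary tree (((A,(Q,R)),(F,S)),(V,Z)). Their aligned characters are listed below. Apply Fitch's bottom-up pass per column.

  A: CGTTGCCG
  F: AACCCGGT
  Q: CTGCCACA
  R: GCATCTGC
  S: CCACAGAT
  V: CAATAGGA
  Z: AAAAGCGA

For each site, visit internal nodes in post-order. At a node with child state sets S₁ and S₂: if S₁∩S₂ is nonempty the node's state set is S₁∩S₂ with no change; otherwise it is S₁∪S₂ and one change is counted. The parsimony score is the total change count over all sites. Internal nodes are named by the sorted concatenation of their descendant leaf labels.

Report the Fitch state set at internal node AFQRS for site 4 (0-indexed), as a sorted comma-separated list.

C

site 0, node QR: Q={C} ∪ R={G} → {C,G} (+1)
site 0, node AQR: A={C} ∩ QR={C,G} → {C} (+0)
site 0, node FS: F={A} ∪ S={C} → {A,C} (+1)
site 0, node AFQRS: AQR={C} ∩ FS={A,C} → {C} (+0)
site 0, node VZ: V={C} ∪ Z={A} → {A,C} (+1)
site 0, node AFQRSVZ: AFQRS={C} ∩ VZ={A,C} → {C} (+0)
site 1, node QR: Q={T} ∪ R={C} → {C,T} (+1)
site 1, node AQR: A={G} ∪ QR={C,T} → {C,G,T} (+1)
site 1, node FS: F={A} ∪ S={C} → {A,C} (+1)
site 1, node AFQRS: AQR={C,G,T} ∩ FS={A,C} → {C} (+0)
site 1, node VZ: V={A} ∩ Z={A} → {A} (+0)
site 1, node AFQRSVZ: AFQRS={C} ∪ VZ={A} → {A,C} (+1)
site 2, node QR: Q={G} ∪ R={A} → {A,G} (+1)
site 2, node AQR: A={T} ∪ QR={A,G} → {A,G,T} (+1)
site 2, node FS: F={C} ∪ S={A} → {A,C} (+1)
site 2, node AFQRS: AQR={A,G,T} ∩ FS={A,C} → {A} (+0)
site 2, node VZ: V={A} ∩ Z={A} → {A} (+0)
site 2, node AFQRSVZ: AFQRS={A} ∩ VZ={A} → {A} (+0)
site 3, node QR: Q={C} ∪ R={T} → {C,T} (+1)
site 3, node AQR: A={T} ∩ QR={C,T} → {T} (+0)
site 3, node FS: F={C} ∩ S={C} → {C} (+0)
site 3, node AFQRS: AQR={T} ∪ FS={C} → {C,T} (+1)
site 3, node VZ: V={T} ∪ Z={A} → {A,T} (+1)
site 3, node AFQRSVZ: AFQRS={C,T} ∩ VZ={A,T} → {T} (+0)
site 4, node QR: Q={C} ∩ R={C} → {C} (+0)
site 4, node AQR: A={G} ∪ QR={C} → {C,G} (+1)
site 4, node FS: F={C} ∪ S={A} → {A,C} (+1)
site 4, node AFQRS: AQR={C,G} ∩ FS={A,C} → {C} (+0)
site 4, node VZ: V={A} ∪ Z={G} → {A,G} (+1)
site 4, node AFQRSVZ: AFQRS={C} ∪ VZ={A,G} → {A,C,G} (+1)
site 5, node QR: Q={A} ∪ R={T} → {A,T} (+1)
site 5, node AQR: A={C} ∪ QR={A,T} → {A,C,T} (+1)
site 5, node FS: F={G} ∩ S={G} → {G} (+0)
site 5, node AFQRS: AQR={A,C,T} ∪ FS={G} → {A,C,G,T} (+1)
site 5, node VZ: V={G} ∪ Z={C} → {C,G} (+1)
site 5, node AFQRSVZ: AFQRS={A,C,G,T} ∩ VZ={C,G} → {C,G} (+0)
site 6, node QR: Q={C} ∪ R={G} → {C,G} (+1)
site 6, node AQR: A={C} ∩ QR={C,G} → {C} (+0)
site 6, node FS: F={G} ∪ S={A} → {A,G} (+1)
site 6, node AFQRS: AQR={C} ∪ FS={A,G} → {A,C,G} (+1)
site 6, node VZ: V={G} ∩ Z={G} → {G} (+0)
site 6, node AFQRSVZ: AFQRS={A,C,G} ∩ VZ={G} → {G} (+0)
site 7, node QR: Q={A} ∪ R={C} → {A,C} (+1)
site 7, node AQR: A={G} ∪ QR={A,C} → {A,C,G} (+1)
site 7, node FS: F={T} ∩ S={T} → {T} (+0)
site 7, node AFQRS: AQR={A,C,G} ∪ FS={T} → {A,C,G,T} (+1)
site 7, node VZ: V={A} ∩ Z={A} → {A} (+0)
site 7, node AFQRSVZ: AFQRS={A,C,G,T} ∩ VZ={A} → {A} (+0)
per-site changes: [3, 4, 3, 3, 4, 4, 3, 3]; total = 27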